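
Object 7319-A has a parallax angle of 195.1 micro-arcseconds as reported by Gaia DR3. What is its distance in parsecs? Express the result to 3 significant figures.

5130 pc

p = 195.1 micro-arcseconds = 0.0001951 arcsec.
d = 1/p = 1/0.0001951 = 5125.6 pc.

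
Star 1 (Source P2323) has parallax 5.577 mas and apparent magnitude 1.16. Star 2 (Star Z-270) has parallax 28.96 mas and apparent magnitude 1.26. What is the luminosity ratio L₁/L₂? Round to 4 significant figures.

L₁/L₂ = 29.57

d₁ = 1/p₁ = 1/0.005577″ = 179.31 pc; d₂ = 1/p₂ = 1/0.02896″ = 34.53 pc.
M₁ = m₁ − 5 log₁₀ d₁ + 5 = 1.16 − 11.2680 + 5 = -5.1080.
M₂ = 1.26 − 7.6910 + 5 = -1.4310.
L₁/L₂ = 10^(0.4(M₂ − M₁)) = 10^(0.4 × 3.6770) = 10^1.47080 = 29.567.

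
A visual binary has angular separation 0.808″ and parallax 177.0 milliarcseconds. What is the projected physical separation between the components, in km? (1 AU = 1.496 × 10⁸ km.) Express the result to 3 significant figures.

6.83 × 10^8 km

d = 1/p = 1/0.1770″ = 5.6497 pc.
At distance d (pc), an angle of θ arcsec spans θ·d AU: s = 0.808 × 5.6497 = 4.565 AU.
= 4.565 × 1.496 × 10⁸ km = 6.8292 × 10^8 km.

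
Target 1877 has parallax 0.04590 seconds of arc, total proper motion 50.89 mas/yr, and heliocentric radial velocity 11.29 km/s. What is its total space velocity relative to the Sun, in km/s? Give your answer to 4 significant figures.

12.45 km/s

d = 1/p = 1/0.04590″ = 21.786 pc.
μ = 50.89 mas/yr = 0.05089 ″/yr.
v_t = 4.740 μ d = 4.740 × 0.05089 × 21.786 = 5.2552 km/s.
v = √(v_r² + v_t²) = √(11.29² + 5.2552²) = √155.081 = 12.453 km/s.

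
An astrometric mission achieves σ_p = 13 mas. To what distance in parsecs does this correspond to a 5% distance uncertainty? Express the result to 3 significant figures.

3.85 pc

σ_d/d = σ_p/p, so the condition is σ_p/p ≤ 0.05, i.e. p ≥ σ_p/0.05.
p_min = 13/0.05 = 260 mas = 0.26 arcsec.
d_max = 1/p_min = 1/0.26 = 3.8462 pc.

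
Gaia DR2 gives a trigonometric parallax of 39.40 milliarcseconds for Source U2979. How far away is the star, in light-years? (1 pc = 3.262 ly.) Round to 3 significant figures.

p = 39.40 milliarcseconds = 0.03940 arcsec.
d = 1/p = 1/0.03940 = 25.381 pc.
In light-years: 25.381 × 3.262 = 82.793 ly.

82.8 light years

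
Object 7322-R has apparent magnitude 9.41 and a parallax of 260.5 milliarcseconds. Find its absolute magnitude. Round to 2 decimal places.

M = 11.49

d = 1/p = 1/0.2605″ = 3.8388 pc.
m − M = 5 log₁₀(3.8388) − 5 = 2.9210 − 5 = -2.0790.
M = m − (m − M) = 9.41 − (-2.0790) = 11.49.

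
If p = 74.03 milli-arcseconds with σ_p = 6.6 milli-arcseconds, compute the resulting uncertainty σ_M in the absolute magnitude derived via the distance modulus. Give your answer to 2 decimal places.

M = m − 5 log₁₀ d + 5 = m + 5 log₁₀ p + 5, so ∂M/∂p = 5/(p ln 10).
σ_M = (5/ln 10) · (σ_p/p) = 2.1715 × 6.6/74.03 = 2.1715 × 0.089153 = 0.1936.

σ_M = 0.19 mag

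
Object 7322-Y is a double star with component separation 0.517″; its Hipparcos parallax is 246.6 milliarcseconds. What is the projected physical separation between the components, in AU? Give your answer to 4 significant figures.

d = 1/p = 1/0.2466″ = 4.0552 pc.
At distance d (pc), an angle of θ arcsec spans θ·d AU: s = 0.517 × 4.0552 = 2.0965 AU.

2.097 AU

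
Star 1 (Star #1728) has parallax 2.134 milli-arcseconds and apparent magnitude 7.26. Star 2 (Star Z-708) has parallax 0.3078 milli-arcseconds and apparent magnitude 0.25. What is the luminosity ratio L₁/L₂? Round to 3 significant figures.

L₁/L₂ = 3.27 × 10^-5

d₁ = 1/p₁ = 1/0.002134″ = 468.6 pc; d₂ = 1/p₂ = 1/0.0003078″ = 3248.9 pc.
M₁ = m₁ − 5 log₁₀ d₁ + 5 = 7.26 − 13.3540 + 5 = -1.0940.
M₂ = 0.25 − 17.5587 + 5 = -12.3087.
L₁/L₂ = 10^(0.4(M₂ − M₁)) = 10^(0.4 × (-11.2147)) = 10^(-4.48588) = 0.000032668.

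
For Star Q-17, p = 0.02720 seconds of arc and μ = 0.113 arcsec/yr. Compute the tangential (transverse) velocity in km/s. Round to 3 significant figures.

19.7 km/s

d = 1/p = 1/0.02720″ = 36.765 pc.
v_t = 4.74 × μ × d = 4.74 × 0.113 × 36.765 = 19.692 km/s.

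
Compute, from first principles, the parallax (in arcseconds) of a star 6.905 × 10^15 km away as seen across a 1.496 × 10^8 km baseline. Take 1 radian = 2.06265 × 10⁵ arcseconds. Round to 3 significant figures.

θ ≈ B/d = (1.496 × 10^8) / (6.905 × 10^15) = 2.1665 × 10^-8 rad.
In arcseconds: 2.1665 × 10^-8 × 206265 = 0.0044687″.

0.00447 arcsec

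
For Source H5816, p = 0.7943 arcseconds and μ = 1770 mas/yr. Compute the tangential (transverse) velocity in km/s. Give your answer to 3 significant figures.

10.6 km/s

d = 1/p = 1/0.7943″ = 1.259 pc.
μ = 1770 mas/yr = 1.77 ″/yr.
v_t = 4.74 × μ × d = 4.74 × 1.77 × 1.259 = 10.563 km/s.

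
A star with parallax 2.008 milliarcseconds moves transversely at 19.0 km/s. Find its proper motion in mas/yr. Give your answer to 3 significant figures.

8.05 mas/yr

d = 1/p = 1/0.002008″ = 498.01 pc.
μ = v_t / (4.74 d) = 19.0 / (4.74 × 498.01) = 19.0 / 2360.6 = 0.0080488 ″/yr = 8.0488 mas/yr.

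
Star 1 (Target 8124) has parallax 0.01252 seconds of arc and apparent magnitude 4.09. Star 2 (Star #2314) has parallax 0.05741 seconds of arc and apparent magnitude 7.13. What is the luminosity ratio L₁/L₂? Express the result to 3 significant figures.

L₁/L₂ = 346

d₁ = 1/p₁ = 1/0.01252″ = 79.872 pc; d₂ = 1/p₂ = 1/0.05741″ = 17.419 pc.
M₁ = m₁ − 5 log₁₀ d₁ + 5 = 4.09 − 9.5120 + 5 = -0.4220.
M₂ = 7.13 − 6.2051 + 5 = 5.9249.
L₁/L₂ = 10^(0.4(M₂ − M₁)) = 10^(0.4 × 6.3469) = 10^2.53876 = 345.75.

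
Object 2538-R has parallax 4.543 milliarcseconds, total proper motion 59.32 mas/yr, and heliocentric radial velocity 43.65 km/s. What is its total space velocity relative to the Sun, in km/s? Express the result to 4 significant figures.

d = 1/p = 1/0.004543″ = 220.12 pc.
μ = 59.32 mas/yr = 0.05932 ″/yr.
v_t = 4.740 μ d = 4.740 × 0.05932 × 220.12 = 61.893 km/s.
v = √(v_r² + v_t²) = √(43.65² + 61.893²) = √5736.07 = 75.737 km/s.

75.74 km/s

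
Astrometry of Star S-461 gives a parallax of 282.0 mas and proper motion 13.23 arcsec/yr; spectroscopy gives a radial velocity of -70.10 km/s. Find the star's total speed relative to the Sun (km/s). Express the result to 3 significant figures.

233 km/s

d = 1/p = 1/0.2820″ = 3.5461 pc.
v_t = 4.740 μ d = 4.740 × 13.23 × 3.5461 = 222.38 km/s.
v = √(v_r² + v_t²) = √((-70.10)² + 222.38²) = √54366.9 = 233.17 km/s.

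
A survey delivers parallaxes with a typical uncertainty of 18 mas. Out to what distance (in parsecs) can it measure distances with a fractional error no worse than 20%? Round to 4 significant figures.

11.11 pc

σ_d/d = σ_p/p, so the condition is σ_p/p ≤ 0.20, i.e. p ≥ σ_p/0.20.
p_min = 18/0.20 = 90 mas = 0.09 arcsec.
d_max = 1/p_min = 1/0.09 = 11.111 pc.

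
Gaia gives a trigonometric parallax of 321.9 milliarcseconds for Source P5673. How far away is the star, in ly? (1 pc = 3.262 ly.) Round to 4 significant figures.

p = 321.9 milliarcseconds = 0.3219 arcsec.
d = 1/p = 1/0.3219 = 3.1066 pc.
In light-years: 3.1066 × 3.262 = 10.134 ly.

10.13 ly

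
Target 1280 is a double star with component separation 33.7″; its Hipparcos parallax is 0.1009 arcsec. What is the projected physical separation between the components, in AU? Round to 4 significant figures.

334.0 AU

d = 1/p = 1/0.1009″ = 9.9108 pc.
At distance d (pc), an angle of θ arcsec spans θ·d AU: s = 33.7 × 9.9108 = 333.99 AU.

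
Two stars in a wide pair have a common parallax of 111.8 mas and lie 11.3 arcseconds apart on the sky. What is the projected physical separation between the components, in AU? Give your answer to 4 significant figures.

101.1 AU

d = 1/p = 1/0.1118″ = 8.9445 pc.
At distance d (pc), an angle of θ arcsec spans θ·d AU: s = 11.3 × 8.9445 = 101.07 AU.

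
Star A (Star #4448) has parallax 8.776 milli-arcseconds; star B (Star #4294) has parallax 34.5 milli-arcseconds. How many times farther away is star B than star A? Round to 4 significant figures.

Since d = 1/p, d_B/d_A = p_A/p_B.
= 8.776 / 34.5 = 0.25438.

0.2544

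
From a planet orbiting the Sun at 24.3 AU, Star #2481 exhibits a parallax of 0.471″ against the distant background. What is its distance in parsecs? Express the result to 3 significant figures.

51.6 pc

With baseline B (in AU) and parallax p (in arcsec), d = B/p parsecs.
d = 24.3 / 0.471 = 51.592 pc.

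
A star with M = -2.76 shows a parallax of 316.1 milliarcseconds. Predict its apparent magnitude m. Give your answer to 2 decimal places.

m = -5.26

d = 1/p = 1/0.3161″ = 3.1636 pc.
m − M = 5 log₁₀ d − 5 = 5 log₁₀(3.1636) − 5 = 2.5009 − 5 = -2.4991.
m = M + (m − M) = -2.76 + (-2.4991) = -5.26.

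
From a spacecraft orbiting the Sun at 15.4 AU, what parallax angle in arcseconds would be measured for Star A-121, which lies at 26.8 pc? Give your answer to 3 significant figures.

p (arcsec) = B (AU) / d (pc).
p = 15.4 / 26.8 = 0.57463 arcsec.

0.575 arcsec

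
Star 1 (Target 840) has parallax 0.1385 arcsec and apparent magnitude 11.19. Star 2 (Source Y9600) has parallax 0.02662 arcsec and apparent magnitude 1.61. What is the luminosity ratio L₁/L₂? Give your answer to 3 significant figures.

d₁ = 1/p₁ = 1/0.1385″ = 7.2202 pc; d₂ = 1/p₂ = 1/0.02662″ = 37.566 pc.
M₁ = m₁ − 5 log₁₀ d₁ + 5 = 11.19 − 4.2927 + 5 = 11.8973.
M₂ = 1.61 − 7.8740 + 5 = -1.2640.
L₁/L₂ = 10^(0.4(M₂ − M₁)) = 10^(0.4 × (-13.1613)) = 10^(-5.26452) = 0.0000054385.

L₁/L₂ = 5.44 × 10^-6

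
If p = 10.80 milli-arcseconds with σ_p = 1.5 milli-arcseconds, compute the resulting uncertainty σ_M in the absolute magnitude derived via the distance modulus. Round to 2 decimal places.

M = m − 5 log₁₀ d + 5 = m + 5 log₁₀ p + 5, so ∂M/∂p = 5/(p ln 10).
σ_M = (5/ln 10) · (σ_p/p) = 2.1715 × 1.5/10.80 = 2.1715 × 0.13889 = 0.3016.

σ_M = 0.30 mag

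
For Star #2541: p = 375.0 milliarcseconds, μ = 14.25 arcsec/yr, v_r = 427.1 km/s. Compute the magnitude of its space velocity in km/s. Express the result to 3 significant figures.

d = 1/p = 1/0.3750″ = 2.6667 pc.
v_t = 4.740 μ d = 4.740 × 14.25 × 2.6667 = 180.12 km/s.
v = √(v_r² + v_t²) = √(427.1² + 180.12²) = √214858 = 463.53 km/s.

464 km/s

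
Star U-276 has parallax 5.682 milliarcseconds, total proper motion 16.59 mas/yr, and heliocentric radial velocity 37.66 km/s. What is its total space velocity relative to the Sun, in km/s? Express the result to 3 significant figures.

d = 1/p = 1/0.005682″ = 175.99 pc.
μ = 16.59 mas/yr = 0.01659 ″/yr.
v_t = 4.740 μ d = 4.740 × 0.01659 × 175.99 = 13.839 km/s.
v = √(v_r² + v_t²) = √(37.66² + 13.839²) = √1609.79 = 40.122 km/s.

40.1 km/s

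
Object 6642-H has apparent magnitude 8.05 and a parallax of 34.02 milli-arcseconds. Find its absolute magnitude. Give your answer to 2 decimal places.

d = 1/p = 1/0.03402″ = 29.394 pc.
m − M = 5 log₁₀(29.394) − 5 = 7.3413 − 5 = 2.3413.
M = m − (m − M) = 8.05 − 2.3413 = 5.71.

M = 5.71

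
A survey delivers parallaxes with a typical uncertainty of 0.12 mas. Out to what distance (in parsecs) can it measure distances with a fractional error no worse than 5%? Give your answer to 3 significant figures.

σ_d/d = σ_p/p, so the condition is σ_p/p ≤ 0.05, i.e. p ≥ σ_p/0.05.
p_min = 0.12/0.05 = 2.4 mas = 0.0024 arcsec.
d_max = 1/p_min = 1/0.0024 = 416.67 pc.

417 pc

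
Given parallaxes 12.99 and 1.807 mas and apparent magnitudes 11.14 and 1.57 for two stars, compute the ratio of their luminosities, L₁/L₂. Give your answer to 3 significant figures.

d₁ = 1/p₁ = 1/0.01299″ = 76.982 pc; d₂ = 1/p₂ = 1/0.001807″ = 553.4 pc.
M₁ = m₁ − 5 log₁₀ d₁ + 5 = 11.14 − 9.4319 + 5 = 6.7081.
M₂ = 1.57 − 13.7152 + 5 = -7.1452.
L₁/L₂ = 10^(0.4(M₂ − M₁)) = 10^(0.4 × (-13.8533)) = 10^(-5.54132) = 0.0000028753.

L₁/L₂ = 2.88 × 10^-6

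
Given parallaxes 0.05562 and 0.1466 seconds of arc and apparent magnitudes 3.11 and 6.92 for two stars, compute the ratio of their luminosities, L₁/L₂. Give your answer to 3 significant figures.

d₁ = 1/p₁ = 1/0.05562″ = 17.979 pc; d₂ = 1/p₂ = 1/0.1466″ = 6.8213 pc.
M₁ = m₁ − 5 log₁₀ d₁ + 5 = 3.11 − 6.2738 + 5 = 1.8362.
M₂ = 6.92 − 4.1693 + 5 = 7.7507.
L₁/L₂ = 10^(0.4(M₂ − M₁)) = 10^(0.4 × 5.9145) = 10^2.36580 = 232.17.

L₁/L₂ = 232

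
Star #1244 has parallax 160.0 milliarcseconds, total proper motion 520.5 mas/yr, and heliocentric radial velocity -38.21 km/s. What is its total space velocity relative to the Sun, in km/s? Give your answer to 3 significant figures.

41.2 km/s

d = 1/p = 1/0.1600″ = 6.25 pc.
μ = 520.5 mas/yr = 0.5205 ″/yr.
v_t = 4.740 μ d = 4.740 × 0.5205 × 6.25 = 15.42 km/s.
v = √(v_r² + v_t²) = √((-38.21)² + 15.42²) = √1697.78 = 41.204 km/s.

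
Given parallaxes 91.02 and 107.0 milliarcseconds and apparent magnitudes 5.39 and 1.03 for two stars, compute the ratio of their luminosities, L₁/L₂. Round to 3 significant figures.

L₁/L₂ = 0.0249

d₁ = 1/p₁ = 1/0.09102″ = 10.987 pc; d₂ = 1/p₂ = 1/0.1070″ = 9.3458 pc.
M₁ = m₁ − 5 log₁₀ d₁ + 5 = 5.39 − 5.2044 + 5 = 5.1856.
M₂ = 1.03 − 4.8531 + 5 = 1.1769.
L₁/L₂ = 10^(0.4(M₂ − M₁)) = 10^(0.4 × (-4.0087)) = 10^(-1.60348) = 0.024918.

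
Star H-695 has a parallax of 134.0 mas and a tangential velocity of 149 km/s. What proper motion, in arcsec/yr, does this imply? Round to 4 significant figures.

d = 1/p = 1/0.1340″ = 7.4627 pc.
μ = v_t / (4.74 d) = 149 / (4.74 × 7.4627) = 149 / 35.373 = 4.2123 ″/yr.

4.212 arcsec/yr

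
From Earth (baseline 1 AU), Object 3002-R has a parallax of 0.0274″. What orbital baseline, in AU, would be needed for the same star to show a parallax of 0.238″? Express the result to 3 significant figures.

Parallax scales linearly with baseline: p ∝ B, so B = p_target / p_Earth × 1 AU.
B = 0.238 / 0.0274 = 8.6861 AU.

8.69 AU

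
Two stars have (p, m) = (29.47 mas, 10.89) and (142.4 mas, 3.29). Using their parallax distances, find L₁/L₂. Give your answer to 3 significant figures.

L₁/L₂ = 0.0213

d₁ = 1/p₁ = 1/0.02947″ = 33.933 pc; d₂ = 1/p₂ = 1/0.1424″ = 7.0225 pc.
M₁ = m₁ − 5 log₁₀ d₁ + 5 = 10.89 − 7.6531 + 5 = 8.2369.
M₂ = 3.29 − 4.2325 + 5 = 4.0575.
L₁/L₂ = 10^(0.4(M₂ − M₁)) = 10^(0.4 × (-4.1794)) = 10^(-1.67176) = 0.021293.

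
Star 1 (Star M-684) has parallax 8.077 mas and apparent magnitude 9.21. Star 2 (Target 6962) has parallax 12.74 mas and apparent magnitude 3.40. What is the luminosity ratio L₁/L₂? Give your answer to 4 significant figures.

d₁ = 1/p₁ = 1/0.008077″ = 123.81 pc; d₂ = 1/p₂ = 1/0.01274″ = 78.493 pc.
M₁ = m₁ − 5 log₁₀ d₁ + 5 = 9.21 − 10.4638 + 5 = 3.7462.
M₂ = 3.40 − 9.4742 + 5 = -1.0742.
L₁/L₂ = 10^(0.4(M₂ − M₁)) = 10^(0.4 × (-4.8204)) = 10^(-1.92816) = 0.011799.

L₁/L₂ = 0.01180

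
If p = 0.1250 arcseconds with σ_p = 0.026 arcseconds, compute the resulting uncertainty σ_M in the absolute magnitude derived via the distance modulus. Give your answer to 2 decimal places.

σ_M = 0.45 mag

M = m − 5 log₁₀ d + 5 = m + 5 log₁₀ p + 5, so ∂M/∂p = 5/(p ln 10).
σ_M = (5/ln 10) · (σ_p/p) = 2.1715 × 0.026/0.1250 = 2.1715 × 0.208 = 0.45167.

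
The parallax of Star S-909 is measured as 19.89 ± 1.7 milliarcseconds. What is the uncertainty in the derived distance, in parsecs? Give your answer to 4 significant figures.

d = 1/p, so σ_d = σ_p / p².
σ_d = 0.00170 / (0.01989)² = 0.00170 / 0.00039561 = 4.2972 pc.

4.297 pc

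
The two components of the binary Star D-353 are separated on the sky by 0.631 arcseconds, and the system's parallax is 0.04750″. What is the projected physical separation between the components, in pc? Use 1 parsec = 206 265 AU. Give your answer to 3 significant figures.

6.44 × 10^-5 pc

d = 1/p = 1/0.04750″ = 21.053 pc.
At distance d (pc), an angle of θ arcsec spans θ·d AU: s = 0.631 × 21.053 = 13.284 AU.
= 13.284 / 206265 = 6.4403 × 10^-5 pc.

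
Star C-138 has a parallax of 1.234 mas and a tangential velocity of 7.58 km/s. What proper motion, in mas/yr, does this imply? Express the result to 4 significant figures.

1.973 mas/yr

d = 1/p = 1/0.001234″ = 810.37 pc.
μ = v_t / (4.74 d) = 7.58 / (4.74 × 810.37) = 7.58 / 3841.2 = 0.0019733 ″/yr = 1.9733 mas/yr.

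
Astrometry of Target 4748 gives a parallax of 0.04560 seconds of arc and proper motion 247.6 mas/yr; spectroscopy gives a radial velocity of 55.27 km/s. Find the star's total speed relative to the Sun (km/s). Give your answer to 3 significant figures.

61.0 km/s

d = 1/p = 1/0.04560″ = 21.93 pc.
μ = 247.6 mas/yr = 0.2476 ″/yr.
v_t = 4.740 μ d = 4.740 × 0.2476 × 21.93 = 25.738 km/s.
v = √(v_r² + v_t²) = √(55.27² + 25.738²) = √3717.22 = 60.969 km/s.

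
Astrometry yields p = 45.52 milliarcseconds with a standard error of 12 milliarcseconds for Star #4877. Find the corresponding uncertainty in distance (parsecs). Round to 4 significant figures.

d = 1/p, so σ_d = σ_p / p².
σ_d = 0.0120 / (0.04552)² = 0.0120 / 0.0020721 = 5.7912 pc.

5.791 pc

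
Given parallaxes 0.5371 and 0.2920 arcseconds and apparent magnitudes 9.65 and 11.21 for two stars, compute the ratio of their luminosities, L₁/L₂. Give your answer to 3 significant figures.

d₁ = 1/p₁ = 1/0.5371″ = 1.8619 pc; d₂ = 1/p₂ = 1/0.2920″ = 3.4247 pc.
M₁ = m₁ − 5 log₁₀ d₁ + 5 = 9.65 − 1.3498 + 5 = 13.3002.
M₂ = 11.21 − 2.6731 + 5 = 13.5369.
L₁/L₂ = 10^(0.4(M₂ − M₁)) = 10^(0.4 × 0.2367) = 10^0.09468 = 1.2436.

L₁/L₂ = 1.24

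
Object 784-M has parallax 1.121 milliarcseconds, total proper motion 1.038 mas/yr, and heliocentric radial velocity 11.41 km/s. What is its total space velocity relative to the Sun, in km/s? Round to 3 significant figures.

d = 1/p = 1/0.001121″ = 892.06 pc.
μ = 1.038 mas/yr = 0.001038 ″/yr.
v_t = 4.740 μ d = 4.740 × 0.001038 × 892.06 = 4.389 km/s.
v = √(v_r² + v_t²) = √(11.41² + 4.389²) = √149.451 = 12.225 km/s.

12.2 km/s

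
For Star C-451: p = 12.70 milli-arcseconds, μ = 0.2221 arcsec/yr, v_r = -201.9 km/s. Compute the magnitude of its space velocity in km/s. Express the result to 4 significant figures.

d = 1/p = 1/0.01270″ = 78.74 pc.
v_t = 4.740 μ d = 4.740 × 0.2221 × 78.74 = 82.894 km/s.
v = √(v_r² + v_t²) = √((-201.9)² + 82.894²) = √47635 = 218.25 km/s.

218.3 km/s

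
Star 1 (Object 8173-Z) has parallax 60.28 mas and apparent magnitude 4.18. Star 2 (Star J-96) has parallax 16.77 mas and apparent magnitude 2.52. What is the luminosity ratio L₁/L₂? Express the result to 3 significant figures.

d₁ = 1/p₁ = 1/0.06028″ = 16.589 pc; d₂ = 1/p₂ = 1/0.01677″ = 59.63 pc.
M₁ = m₁ − 5 log₁₀ d₁ + 5 = 4.18 − 6.0991 + 5 = 3.0809.
M₂ = 2.52 − 8.8773 + 5 = -1.3573.
L₁/L₂ = 10^(0.4(M₂ − M₁)) = 10^(0.4 × (-4.4382)) = 10^(-1.77528) = 0.016777.

L₁/L₂ = 0.0168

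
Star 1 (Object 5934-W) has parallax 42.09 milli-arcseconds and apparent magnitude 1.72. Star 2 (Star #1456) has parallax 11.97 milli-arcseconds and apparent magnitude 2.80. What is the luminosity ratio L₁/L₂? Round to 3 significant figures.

L₁/L₂ = 0.219

d₁ = 1/p₁ = 1/0.04209″ = 23.759 pc; d₂ = 1/p₂ = 1/0.01197″ = 83.542 pc.
M₁ = m₁ − 5 log₁₀ d₁ + 5 = 1.72 − 6.8791 + 5 = -0.1591.
M₂ = 2.80 − 9.6095 + 5 = -1.8095.
L₁/L₂ = 10^(0.4(M₂ − M₁)) = 10^(0.4 × (-1.6504)) = 10^(-0.66016) = 0.2187.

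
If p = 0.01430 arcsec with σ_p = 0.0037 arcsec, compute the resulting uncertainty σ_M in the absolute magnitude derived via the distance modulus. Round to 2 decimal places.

M = m − 5 log₁₀ d + 5 = m + 5 log₁₀ p + 5, so ∂M/∂p = 5/(p ln 10).
σ_M = (5/ln 10) · (σ_p/p) = 2.1715 × 0.0037/0.01430 = 2.1715 × 0.25874 = 0.56185.

σ_M = 0.56 mag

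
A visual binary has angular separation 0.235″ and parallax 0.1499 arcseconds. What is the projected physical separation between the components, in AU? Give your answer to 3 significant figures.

d = 1/p = 1/0.1499″ = 6.6711 pc.
At distance d (pc), an angle of θ arcsec spans θ·d AU: s = 0.235 × 6.6711 = 1.5677 AU.

1.57 AU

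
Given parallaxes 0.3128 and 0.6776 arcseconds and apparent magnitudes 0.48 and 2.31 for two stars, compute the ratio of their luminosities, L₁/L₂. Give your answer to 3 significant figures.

d₁ = 1/p₁ = 1/0.3128″ = 3.1969 pc; d₂ = 1/p₂ = 1/0.6776″ = 1.4758 pc.
M₁ = m₁ − 5 log₁₀ d₁ + 5 = 0.48 − 2.5236 + 5 = 2.9564.
M₂ = 2.31 − 0.8451 + 5 = 6.4649.
L₁/L₂ = 10^(0.4(M₂ − M₁)) = 10^(0.4 × 3.5085) = 10^1.40340 = 25.316.

L₁/L₂ = 25.3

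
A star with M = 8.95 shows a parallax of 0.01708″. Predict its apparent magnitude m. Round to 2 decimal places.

m = 12.79

d = 1/p = 1/0.01708″ = 58.548 pc.
m − M = 5 log₁₀ d − 5 = 5 log₁₀(58.548) − 5 = 8.8376 − 5 = 3.8376.
m = M + (m − M) = 8.95 + 3.8376 = 12.79.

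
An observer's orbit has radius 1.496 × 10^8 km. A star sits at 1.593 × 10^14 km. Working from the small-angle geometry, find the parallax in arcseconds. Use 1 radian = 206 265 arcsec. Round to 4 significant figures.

θ ≈ B/d = (1.496 × 10^8) / (1.593 × 10^14) = 9.3911 × 10^-7 rad.
In arcseconds: 9.3911 × 10^-7 × 206265 = 0.19371″.

0.1937 arcsec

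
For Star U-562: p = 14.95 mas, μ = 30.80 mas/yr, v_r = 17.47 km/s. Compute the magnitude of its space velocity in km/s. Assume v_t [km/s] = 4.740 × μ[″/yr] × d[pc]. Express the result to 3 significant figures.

20.0 km/s

d = 1/p = 1/0.01495″ = 66.89 pc.
μ = 30.80 mas/yr = 0.03080 ″/yr.
v_t = 4.740 μ d = 4.740 × 0.03080 × 66.89 = 9.7654 km/s.
v = √(v_r² + v_t²) = √(17.47² + 9.7654²) = √400.564 = 20.014 km/s.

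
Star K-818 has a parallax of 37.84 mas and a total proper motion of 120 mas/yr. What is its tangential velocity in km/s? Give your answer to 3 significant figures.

d = 1/p = 1/0.03784″ = 26.427 pc.
μ = 120 mas/yr = 0.120 ″/yr.
v_t = 4.74 × μ × d = 4.74 × 0.120 × 26.427 = 15.032 km/s.

15.0 km/s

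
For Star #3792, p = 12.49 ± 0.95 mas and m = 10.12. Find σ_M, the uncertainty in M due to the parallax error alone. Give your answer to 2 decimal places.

σ_M = 0.17 mag

M = m − 5 log₁₀ d + 5 = m + 5 log₁₀ p + 5, so ∂M/∂p = 5/(p ln 10).
σ_M = (5/ln 10) · (σ_p/p) = 2.1715 × 0.95/12.49 = 2.1715 × 0.076061 = 0.16517.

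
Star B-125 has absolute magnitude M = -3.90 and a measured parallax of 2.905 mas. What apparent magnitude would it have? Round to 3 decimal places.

m = 3.784

d = 1/p = 1/0.002905″ = 344.23 pc.
m − M = 5 log₁₀ d − 5 = 5 log₁₀(344.23) − 5 = 12.6842 − 5 = 7.6842.
m = M + (m − M) = -3.90 + 7.6842 = 3.784.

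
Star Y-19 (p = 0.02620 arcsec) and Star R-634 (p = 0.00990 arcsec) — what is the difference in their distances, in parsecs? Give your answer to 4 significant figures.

62.84 pc

d_A = 1/0.02620″ = 38.168 pc; d_B = 1/0.009900″ = 101.01 pc.
|d_B − d_A| = |101.01 − 38.168| = 62.842 pc.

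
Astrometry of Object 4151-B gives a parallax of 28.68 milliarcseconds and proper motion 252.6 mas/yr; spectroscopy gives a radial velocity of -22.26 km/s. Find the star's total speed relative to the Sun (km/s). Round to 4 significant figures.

47.31 km/s

d = 1/p = 1/0.02868″ = 34.868 pc.
μ = 252.6 mas/yr = 0.2526 ″/yr.
v_t = 4.740 μ d = 4.740 × 0.2526 × 34.868 = 41.748 km/s.
v = √(v_r² + v_t²) = √((-22.26)² + 41.748²) = √2238.4 = 47.312 km/s.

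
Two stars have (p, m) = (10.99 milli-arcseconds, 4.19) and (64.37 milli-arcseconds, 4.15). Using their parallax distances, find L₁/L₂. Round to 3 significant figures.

d₁ = 1/p₁ = 1/0.01099″ = 90.992 pc; d₂ = 1/p₂ = 1/0.06437″ = 15.535 pc.
M₁ = m₁ − 5 log₁₀ d₁ + 5 = 4.19 − 9.7950 + 5 = -0.6050.
M₂ = 4.15 − 5.9566 + 5 = 3.1934.
L₁/L₂ = 10^(0.4(M₂ − M₁)) = 10^(0.4 × 3.7984) = 10^1.51936 = 33.064.

L₁/L₂ = 33.1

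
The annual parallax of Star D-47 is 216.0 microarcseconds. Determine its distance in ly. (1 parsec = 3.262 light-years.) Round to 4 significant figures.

p = 216.0 microarcseconds = 0.0002160 arcsec.
d = 1/p = 1/0.0002160 = 4629.6 pc.
In light-years: 4629.6 × 3.262 = 15102 ly.

15100 ly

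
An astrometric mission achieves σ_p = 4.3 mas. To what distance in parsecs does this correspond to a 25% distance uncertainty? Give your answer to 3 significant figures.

58.1 pc

σ_d/d = σ_p/p, so the condition is σ_p/p ≤ 0.25, i.e. p ≥ σ_p/0.25.
p_min = 4.3/0.25 = 17.2 mas = 0.0172 arcsec.
d_max = 1/p_min = 1/0.0172 = 58.14 pc.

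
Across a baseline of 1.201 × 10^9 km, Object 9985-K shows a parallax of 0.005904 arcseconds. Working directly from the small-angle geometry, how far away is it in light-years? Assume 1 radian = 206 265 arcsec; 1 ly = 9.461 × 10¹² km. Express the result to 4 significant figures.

θ = 0.005904″ = 0.005904/206265 = 2.8623 × 10^-8 rad.
d = B/θ = (1.201 × 10^9) / (2.8623 × 10^-8) = 4.1959 × 10^16 km = (4.1959 × 10^16) / (9.461 × 10^12) ly = 4434.9 ly.

4435 ly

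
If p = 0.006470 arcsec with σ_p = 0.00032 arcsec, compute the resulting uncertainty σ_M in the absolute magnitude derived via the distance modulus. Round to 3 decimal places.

σ_M = 0.107 mag

M = m − 5 log₁₀ d + 5 = m + 5 log₁₀ p + 5, so ∂M/∂p = 5/(p ln 10).
σ_M = (5/ln 10) · (σ_p/p) = 2.1715 × 0.00032/0.006470 = 2.1715 × 0.049459 = 0.1074.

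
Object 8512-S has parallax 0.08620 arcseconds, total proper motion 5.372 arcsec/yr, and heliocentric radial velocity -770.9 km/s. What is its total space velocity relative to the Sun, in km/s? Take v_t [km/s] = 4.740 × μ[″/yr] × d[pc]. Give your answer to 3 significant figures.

d = 1/p = 1/0.08620″ = 11.601 pc.
v_t = 4.740 μ d = 4.740 × 5.372 × 11.601 = 295.4 km/s.
v = √(v_r² + v_t²) = √((-770.9)² + 295.4²) = √681548 = 825.56 km/s.

826 km/s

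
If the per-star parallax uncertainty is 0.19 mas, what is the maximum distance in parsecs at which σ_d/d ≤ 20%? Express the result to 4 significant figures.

σ_d/d = σ_p/p, so the condition is σ_p/p ≤ 0.20, i.e. p ≥ σ_p/0.20.
p_min = 0.19/0.20 = 0.95 mas = 0.00095 arcsec.
d_max = 1/p_min = 1/0.00095 = 1052.6 pc.

1053 pc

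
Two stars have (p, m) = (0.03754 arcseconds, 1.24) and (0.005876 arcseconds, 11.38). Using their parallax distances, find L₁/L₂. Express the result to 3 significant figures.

L₁/L₂ = 279

d₁ = 1/p₁ = 1/0.03754″ = 26.638 pc; d₂ = 1/p₂ = 1/0.005876″ = 170.18 pc.
M₁ = m₁ − 5 log₁₀ d₁ + 5 = 1.24 − 7.1275 + 5 = -0.8875.
M₂ = 11.38 − 11.1545 + 5 = 5.2255.
L₁/L₂ = 10^(0.4(M₂ − M₁)) = 10^(0.4 × 6.1130) = 10^2.44520 = 278.74.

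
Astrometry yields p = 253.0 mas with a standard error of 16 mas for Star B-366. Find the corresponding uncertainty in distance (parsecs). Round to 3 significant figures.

d = 1/p, so σ_d = σ_p / p².
σ_d = 0.0160 / (0.2530)² = 0.0160 / 0.064009 = 0.24996 pc.

0.250 pc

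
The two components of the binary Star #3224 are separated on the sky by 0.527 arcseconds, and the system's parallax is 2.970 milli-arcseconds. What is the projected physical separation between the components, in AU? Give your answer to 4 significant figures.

177.4 AU

d = 1/p = 1/0.002970″ = 336.7 pc.
At distance d (pc), an angle of θ arcsec spans θ·d AU: s = 0.527 × 336.7 = 177.44 AU.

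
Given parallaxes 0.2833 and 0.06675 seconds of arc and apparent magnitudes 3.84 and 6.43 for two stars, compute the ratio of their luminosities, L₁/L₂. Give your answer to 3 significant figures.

d₁ = 1/p₁ = 1/0.2833″ = 3.5298 pc; d₂ = 1/p₂ = 1/0.06675″ = 14.981 pc.
M₁ = m₁ − 5 log₁₀ d₁ + 5 = 3.84 − 2.7388 + 5 = 6.1012.
M₂ = 6.43 − 5.8777 + 5 = 5.5523.
L₁/L₂ = 10^(0.4(M₂ − M₁)) = 10^(0.4 × (-0.5489)) = 10^(-0.21956) = 0.60317.

L₁/L₂ = 0.603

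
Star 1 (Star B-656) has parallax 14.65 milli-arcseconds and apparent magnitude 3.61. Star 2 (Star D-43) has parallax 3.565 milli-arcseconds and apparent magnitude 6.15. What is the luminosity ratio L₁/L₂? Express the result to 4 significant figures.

L₁/L₂ = 0.6144

d₁ = 1/p₁ = 1/0.01465″ = 68.259 pc; d₂ = 1/p₂ = 1/0.003565″ = 280.5 pc.
M₁ = m₁ − 5 log₁₀ d₁ + 5 = 3.61 − 9.1708 + 5 = -0.5608.
M₂ = 6.15 − 12.2397 + 5 = -1.0897.
L₁/L₂ = 10^(0.4(M₂ − M₁)) = 10^(0.4 × (-0.5289)) = 10^(-0.21156) = 0.61438.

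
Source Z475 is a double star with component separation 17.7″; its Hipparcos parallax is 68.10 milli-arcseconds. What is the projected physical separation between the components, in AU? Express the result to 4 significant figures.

d = 1/p = 1/0.06810″ = 14.684 pc.
At distance d (pc), an angle of θ arcsec spans θ·d AU: s = 17.7 × 14.684 = 259.91 AU.

259.9 AU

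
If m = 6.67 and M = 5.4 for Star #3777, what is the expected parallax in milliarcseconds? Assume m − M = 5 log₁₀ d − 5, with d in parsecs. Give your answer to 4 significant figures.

m − M = 6.67 − 5.4 = 1.27.
d = 10^((m−M)/5 + 1) = 10^1.254 = 17.947 pc.
p = 1/d = 1/17.947 = 0.05572 arcsec = 55.72 mas.

55.72 mas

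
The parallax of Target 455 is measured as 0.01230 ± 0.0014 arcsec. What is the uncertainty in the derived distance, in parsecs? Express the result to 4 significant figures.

9.254 pc

d = 1/p, so σ_d = σ_p / p².
σ_d = 0.00140 / (0.01230)² = 0.00140 / 0.00015129 = 9.2538 pc.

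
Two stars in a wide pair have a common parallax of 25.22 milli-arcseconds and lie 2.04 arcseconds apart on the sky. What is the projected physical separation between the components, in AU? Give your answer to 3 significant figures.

80.9 AU

d = 1/p = 1/0.02522″ = 39.651 pc.
At distance d (pc), an angle of θ arcsec spans θ·d AU: s = 2.04 × 39.651 = 80.888 AU.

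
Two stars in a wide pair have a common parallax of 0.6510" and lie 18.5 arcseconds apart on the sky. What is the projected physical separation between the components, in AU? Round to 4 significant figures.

d = 1/p = 1/0.6510″ = 1.5361 pc.
At distance d (pc), an angle of θ arcsec spans θ·d AU: s = 18.5 × 1.5361 = 28.418 AU.

28.42 AU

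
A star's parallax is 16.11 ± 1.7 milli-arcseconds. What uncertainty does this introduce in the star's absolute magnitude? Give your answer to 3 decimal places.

M = m − 5 log₁₀ d + 5 = m + 5 log₁₀ p + 5, so ∂M/∂p = 5/(p ln 10).
σ_M = (5/ln 10) · (σ_p/p) = 2.1715 × 1.7/16.11 = 2.1715 × 0.10552 = 0.22914.

σ_M = 0.229 mag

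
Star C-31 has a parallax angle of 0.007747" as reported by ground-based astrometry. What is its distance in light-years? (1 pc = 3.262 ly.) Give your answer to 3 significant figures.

421 light years

d = 1/p = 1/0.007747 = 129.08 pc.
In light-years: 129.08 × 3.262 = 421.06 ly.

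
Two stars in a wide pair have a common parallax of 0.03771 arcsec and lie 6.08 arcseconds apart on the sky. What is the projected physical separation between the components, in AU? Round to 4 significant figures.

161.2 AU

d = 1/p = 1/0.03771″ = 26.518 pc.
At distance d (pc), an angle of θ arcsec spans θ·d AU: s = 6.08 × 26.518 = 161.23 AU.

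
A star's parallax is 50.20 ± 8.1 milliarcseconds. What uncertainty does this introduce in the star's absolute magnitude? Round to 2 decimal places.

M = m − 5 log₁₀ d + 5 = m + 5 log₁₀ p + 5, so ∂M/∂p = 5/(p ln 10).
σ_M = (5/ln 10) · (σ_p/p) = 2.1715 × 8.1/50.20 = 2.1715 × 0.16135 = 0.35037.

σ_M = 0.35 mag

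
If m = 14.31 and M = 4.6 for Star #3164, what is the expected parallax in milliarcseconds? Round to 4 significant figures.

1.143 mas

m − M = 14.31 − 4.6 = 9.71.
d = 10^((m−M)/5 + 1) = 10^2.942 = 874.98 pc.
p = 1/d = 1/874.98 = 0.0011429 arcsec = 1.1429 mas.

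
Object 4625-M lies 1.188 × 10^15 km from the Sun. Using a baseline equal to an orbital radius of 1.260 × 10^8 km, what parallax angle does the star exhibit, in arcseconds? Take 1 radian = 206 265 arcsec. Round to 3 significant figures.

0.0219 arcsec

θ ≈ B/d = (1.260 × 10^8) / (1.188 × 10^15) = 1.0606 × 10^-7 rad.
In arcseconds: 1.0606 × 10^-7 × 206265 = 0.021876″.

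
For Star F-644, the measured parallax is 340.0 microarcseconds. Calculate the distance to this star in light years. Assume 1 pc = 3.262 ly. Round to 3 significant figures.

p = 340.0 microarcseconds = 0.0003400 arcsec.
d = 1/p = 1/0.0003400 = 2941.2 pc.
In light-years: 2941.2 × 3.262 = 9594.2 ly.

9590 light years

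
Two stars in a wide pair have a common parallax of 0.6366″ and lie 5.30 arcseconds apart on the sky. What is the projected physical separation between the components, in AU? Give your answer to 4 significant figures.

8.325 AU

d = 1/p = 1/0.6366″ = 1.5708 pc.
At distance d (pc), an angle of θ arcsec spans θ·d AU: s = 5.30 × 1.5708 = 8.3252 AU.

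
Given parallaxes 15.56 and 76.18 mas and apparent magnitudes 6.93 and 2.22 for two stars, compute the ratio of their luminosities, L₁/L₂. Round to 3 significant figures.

L₁/L₂ = 0.313

d₁ = 1/p₁ = 1/0.01556″ = 64.267 pc; d₂ = 1/p₂ = 1/0.07618″ = 13.127 pc.
M₁ = m₁ − 5 log₁₀ d₁ + 5 = 6.93 − 9.0399 + 5 = 2.8901.
M₂ = 2.22 − 5.5908 + 5 = 1.6292.
L₁/L₂ = 10^(0.4(M₂ − M₁)) = 10^(0.4 × (-1.2609)) = 10^(-0.50436) = 0.31307.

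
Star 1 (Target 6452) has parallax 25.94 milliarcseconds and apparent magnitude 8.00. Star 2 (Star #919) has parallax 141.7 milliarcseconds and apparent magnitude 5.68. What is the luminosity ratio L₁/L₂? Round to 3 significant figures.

d₁ = 1/p₁ = 1/0.02594″ = 38.551 pc; d₂ = 1/p₂ = 1/0.1417″ = 7.0572 pc.
M₁ = m₁ − 5 log₁₀ d₁ + 5 = 8.00 − 7.9302 + 5 = 5.0698.
M₂ = 5.68 − 4.2432 + 5 = 6.4368.
L₁/L₂ = 10^(0.4(M₂ − M₁)) = 10^(0.4 × 1.3670) = 10^0.54680 = 3.5221.

L₁/L₂ = 3.52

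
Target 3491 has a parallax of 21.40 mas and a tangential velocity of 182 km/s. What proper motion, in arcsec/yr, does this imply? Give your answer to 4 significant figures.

d = 1/p = 1/0.02140″ = 46.729 pc.
μ = v_t / (4.74 d) = 182 / (4.74 × 46.729) = 182 / 221.5 = 0.82167 ″/yr.

0.8217 arcsec/yr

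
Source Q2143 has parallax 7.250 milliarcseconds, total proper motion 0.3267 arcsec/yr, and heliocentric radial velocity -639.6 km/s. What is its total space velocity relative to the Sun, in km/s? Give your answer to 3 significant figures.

674 km/s

d = 1/p = 1/0.007250″ = 137.93 pc.
v_t = 4.740 μ d = 4.740 × 0.3267 × 137.93 = 213.59 km/s.
v = √(v_r² + v_t²) = √((-639.6)² + 213.59²) = √454709 = 674.32 km/s.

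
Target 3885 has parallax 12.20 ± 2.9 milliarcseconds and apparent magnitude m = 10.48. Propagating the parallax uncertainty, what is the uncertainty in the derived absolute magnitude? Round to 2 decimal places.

σ_M = 0.52 mag

M = m − 5 log₁₀ d + 5 = m + 5 log₁₀ p + 5, so ∂M/∂p = 5/(p ln 10).
σ_M = (5/ln 10) · (σ_p/p) = 2.1715 × 2.9/12.20 = 2.1715 × 0.2377 = 0.51617.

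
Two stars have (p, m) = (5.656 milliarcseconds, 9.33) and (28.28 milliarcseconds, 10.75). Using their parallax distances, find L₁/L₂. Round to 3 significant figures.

L₁/L₂ = 92.5

d₁ = 1/p₁ = 1/0.005656″ = 176.8 pc; d₂ = 1/p₂ = 1/0.02828″ = 35.361 pc.
M₁ = m₁ − 5 log₁₀ d₁ + 5 = 9.33 − 11.2374 + 5 = 3.0926.
M₂ = 10.75 − 7.7426 + 5 = 8.0074.
L₁/L₂ = 10^(0.4(M₂ − M₁)) = 10^(0.4 × 4.9148) = 10^1.96592 = 92.453.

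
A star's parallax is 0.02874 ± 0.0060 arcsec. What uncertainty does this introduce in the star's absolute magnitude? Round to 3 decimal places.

σ_M = 0.453 mag

M = m − 5 log₁₀ d + 5 = m + 5 log₁₀ p + 5, so ∂M/∂p = 5/(p ln 10).
σ_M = (5/ln 10) · (σ_p/p) = 2.1715 × 0.0060/0.02874 = 2.1715 × 0.20877 = 0.45334.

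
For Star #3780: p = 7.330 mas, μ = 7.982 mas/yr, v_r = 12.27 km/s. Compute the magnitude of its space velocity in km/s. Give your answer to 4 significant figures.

d = 1/p = 1/0.007330″ = 136.43 pc.
μ = 7.982 mas/yr = 0.007982 ″/yr.
v_t = 4.740 μ d = 4.740 × 0.007982 × 136.43 = 5.1618 km/s.
v = √(v_r² + v_t²) = √(12.27² + 5.1618²) = √177.197 = 13.312 km/s.

13.31 km/s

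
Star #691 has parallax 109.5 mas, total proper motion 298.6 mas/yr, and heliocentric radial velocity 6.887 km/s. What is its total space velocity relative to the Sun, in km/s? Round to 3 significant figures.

14.6 km/s

d = 1/p = 1/0.1095″ = 9.1324 pc.
μ = 298.6 mas/yr = 0.2986 ″/yr.
v_t = 4.740 μ d = 4.740 × 0.2986 × 9.1324 = 12.926 km/s.
v = √(v_r² + v_t²) = √(6.887² + 12.926²) = √214.512 = 14.646 km/s.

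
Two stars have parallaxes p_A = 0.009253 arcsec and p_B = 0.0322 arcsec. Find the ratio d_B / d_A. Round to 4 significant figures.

Since d = 1/p, d_B/d_A = p_A/p_B.
= 0.009253 / 0.0322 = 0.28736.

0.2874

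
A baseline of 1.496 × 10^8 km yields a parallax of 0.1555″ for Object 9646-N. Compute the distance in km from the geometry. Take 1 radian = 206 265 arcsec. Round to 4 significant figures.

1.984 × 10^14 km

θ = 0.1555″ = 0.1555/206265 = 7.5388 × 10^-7 rad.
d = B/θ = (1.496 × 10^8) / (7.5388 × 10^-7) = 1.9844 × 10^14 km.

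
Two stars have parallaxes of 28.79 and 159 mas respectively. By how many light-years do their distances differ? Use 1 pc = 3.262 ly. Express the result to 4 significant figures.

d_A = 1/0.02879″ = 34.734 pc; d_B = 1/0.1590″ = 6.2893 pc.
|d_B − d_A| = |6.2893 − 34.734| = 28.445 pc = 28.445 × 3.262 ly = 92.788 ly.

92.79 ly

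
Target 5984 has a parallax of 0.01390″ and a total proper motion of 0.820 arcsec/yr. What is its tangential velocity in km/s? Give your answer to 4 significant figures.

279.6 km/s

d = 1/p = 1/0.01390″ = 71.942 pc.
v_t = 4.74 × μ × d = 4.74 × 0.820 × 71.942 = 279.62 km/s.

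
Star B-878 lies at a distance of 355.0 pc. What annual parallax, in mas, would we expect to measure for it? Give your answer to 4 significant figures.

2.817 mas

p = 1/d = 1/355 = 0.0028169 arcsec.
= 0.0028169 × 1000 = 2.8169 mas.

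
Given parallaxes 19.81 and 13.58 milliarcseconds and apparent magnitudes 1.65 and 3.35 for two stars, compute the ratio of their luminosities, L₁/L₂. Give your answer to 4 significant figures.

L₁/L₂ = 2.249

d₁ = 1/p₁ = 1/0.01981″ = 50.48 pc; d₂ = 1/p₂ = 1/0.01358″ = 73.638 pc.
M₁ = m₁ − 5 log₁₀ d₁ + 5 = 1.65 − 8.5156 + 5 = -1.8656.
M₂ = 3.35 − 9.3355 + 5 = -0.9855.
L₁/L₂ = 10^(0.4(M₂ − M₁)) = 10^(0.4 × 0.8801) = 10^0.35204 = 2.2493.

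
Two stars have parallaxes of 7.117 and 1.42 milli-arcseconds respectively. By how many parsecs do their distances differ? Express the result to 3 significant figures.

d_A = 1/0.007117″ = 140.51 pc; d_B = 1/0.001420″ = 704.23 pc.
|d_B − d_A| = |704.23 − 140.51| = 563.72 pc.

564 pc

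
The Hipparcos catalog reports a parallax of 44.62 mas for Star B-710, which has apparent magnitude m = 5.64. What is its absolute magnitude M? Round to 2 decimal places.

d = 1/p = 1/0.04462″ = 22.411 pc.
m − M = 5 log₁₀(22.411) − 5 = 6.7523 − 5 = 1.7523.
M = m − (m − M) = 5.64 − 1.7523 = 3.89.

M = 3.89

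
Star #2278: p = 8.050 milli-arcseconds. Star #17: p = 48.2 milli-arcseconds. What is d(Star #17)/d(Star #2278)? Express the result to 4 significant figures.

Since d = 1/p, d_B/d_A = p_A/p_B.
= 8.050 / 48.2 = 0.16701.

0.1670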